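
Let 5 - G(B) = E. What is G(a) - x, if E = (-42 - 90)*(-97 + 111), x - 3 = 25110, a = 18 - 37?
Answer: -23260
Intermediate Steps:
a = -19
x = 25113 (x = 3 + 25110 = 25113)
E = -1848 (E = -132*14 = -1848)
G(B) = 1853 (G(B) = 5 - 1*(-1848) = 5 + 1848 = 1853)
G(a) - x = 1853 - 1*25113 = 1853 - 25113 = -23260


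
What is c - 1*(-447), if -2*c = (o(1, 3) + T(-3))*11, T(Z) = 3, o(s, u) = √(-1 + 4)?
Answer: 861/2 - 11*√3/2 ≈ 420.97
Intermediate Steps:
o(s, u) = √3
c = -33/2 - 11*√3/2 (c = -(√3 + 3)*11/2 = -(3 + √3)*11/2 = -(33 + 11*√3)/2 = -33/2 - 11*√3/2 ≈ -26.026)
c - 1*(-447) = (-33/2 - 11*√3/2) - 1*(-447) = (-33/2 - 11*√3/2) + 447 = 861/2 - 11*√3/2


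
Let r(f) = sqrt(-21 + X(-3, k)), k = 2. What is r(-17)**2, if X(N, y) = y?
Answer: -19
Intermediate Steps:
r(f) = I*sqrt(19) (r(f) = sqrt(-21 + 2) = sqrt(-19) = I*sqrt(19))
r(-17)**2 = (I*sqrt(19))**2 = -19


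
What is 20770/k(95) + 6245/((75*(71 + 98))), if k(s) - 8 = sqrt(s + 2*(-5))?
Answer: -46798819/5915 + 20770*sqrt(85)/21 ≈ 1206.7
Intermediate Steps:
k(s) = 8 + sqrt(-10 + s) (k(s) = 8 + sqrt(s + 2*(-5)) = 8 + sqrt(s - 10) = 8 + sqrt(-10 + s))
20770/k(95) + 6245/((75*(71 + 98))) = 20770/(8 + sqrt(-10 + 95)) + 6245/((75*(71 + 98))) = 20770/(8 + sqrt(85)) + 6245/((75*169)) = 20770/(8 + sqrt(85)) + 6245/12675 = 20770/(8 + sqrt(85)) + 6245*(1/12675) = 20770/(8 + sqrt(85)) + 1249/2535 = 1249/2535 + 20770/(8 + sqrt(85))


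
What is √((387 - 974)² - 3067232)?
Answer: I*√2722663 ≈ 1650.0*I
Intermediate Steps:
√((387 - 974)² - 3067232) = √((-587)² - 3067232) = √(344569 - 3067232) = √(-2722663) = I*√2722663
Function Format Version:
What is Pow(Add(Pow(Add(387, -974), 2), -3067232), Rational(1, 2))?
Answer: Mul(I, Pow(2722663, Rational(1, 2))) ≈ Mul(1650.0, I)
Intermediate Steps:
Pow(Add(Pow(Add(387, -974), 2), -3067232), Rational(1, 2)) = Pow(Add(Pow(-587, 2), -3067232), Rational(1, 2)) = Pow(Add(344569, -3067232), Rational(1, 2)) = Pow(-2722663, Rational(1, 2)) = Mul(I, Pow(2722663, Rational(1, 2)))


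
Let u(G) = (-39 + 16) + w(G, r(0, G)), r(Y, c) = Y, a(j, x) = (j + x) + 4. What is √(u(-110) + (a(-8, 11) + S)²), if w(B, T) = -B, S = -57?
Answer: √2587 ≈ 50.863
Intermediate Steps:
a(j, x) = 4 + j + x
u(G) = -23 - G (u(G) = (-39 + 16) - G = -23 - G)
√(u(-110) + (a(-8, 11) + S)²) = √((-23 - 1*(-110)) + ((4 - 8 + 11) - 57)²) = √((-23 + 110) + (7 - 57)²) = √(87 + (-50)²) = √(87 + 2500) = √2587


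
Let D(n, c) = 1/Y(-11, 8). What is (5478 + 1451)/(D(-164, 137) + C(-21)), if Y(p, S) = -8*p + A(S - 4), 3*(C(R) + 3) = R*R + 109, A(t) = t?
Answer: 1912404/49775 ≈ 38.421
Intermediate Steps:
C(R) = 100/3 + R**2/3 (C(R) = -3 + (R*R + 109)/3 = -3 + (R**2 + 109)/3 = -3 + (109 + R**2)/3 = -3 + (109/3 + R**2/3) = 100/3 + R**2/3)
Y(p, S) = -4 + S - 8*p (Y(p, S) = -8*p + (S - 4) = -8*p + (-4 + S) = -4 + S - 8*p)
D(n, c) = 1/92 (D(n, c) = 1/(-4 + 8 - 8*(-11)) = 1/(-4 + 8 + 88) = 1/92)
(5478 + 1451)/(D(-164, 137) + C(-21)) = (5478 + 1451)/(1/92 + (100/3 + (1/3)*(-21)**2)) = 6929/(1/92 + (100/3 + (1/3)*441)) = 6929/(1/92 + (100/3 + 147)) = 6929/(1/92 + 541/3) = 6929/(49775/276) = 6929*(276/49775) = 1912404/49775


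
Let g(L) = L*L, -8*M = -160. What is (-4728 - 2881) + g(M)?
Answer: -7209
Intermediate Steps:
M = 20 (M = -1/8*(-160) = 20)
g(L) = L**2
(-4728 - 2881) + g(M) = (-4728 - 2881) + 20**2 = -7609 + 400 = -7209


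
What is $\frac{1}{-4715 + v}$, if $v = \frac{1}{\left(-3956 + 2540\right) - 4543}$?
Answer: $- \frac{5959}{28096686} \approx -0.00021209$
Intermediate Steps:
$v = - \frac{1}{5959}$ ($v = \frac{1}{-1416 - 4543} = \frac{1}{-5959} = - \frac{1}{5959} \approx -0.00016781$)
$\frac{1}{-4715 + v} = \frac{1}{-4715 - \frac{1}{5959}} = \frac{1}{- \frac{28096686}{5959}} = - \frac{5959}{28096686}$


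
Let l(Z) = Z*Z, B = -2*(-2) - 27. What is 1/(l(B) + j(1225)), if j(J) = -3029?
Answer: -1/2500 ≈ -0.00040000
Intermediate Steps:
B = -23 (B = 4 - 27 = -23)
l(Z) = Z²
1/(l(B) + j(1225)) = 1/((-23)² - 3029) = 1/(529 - 3029) = 1/(-2500) = -1/2500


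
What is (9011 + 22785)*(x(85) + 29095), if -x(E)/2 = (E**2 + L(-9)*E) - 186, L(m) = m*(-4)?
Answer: 282889012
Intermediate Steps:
L(m) = -4*m
x(E) = 372 - 72*E - 2*E**2 (x(E) = -2*((E**2 + (-4*(-9))*E) - 186) = -2*((E**2 + 36*E) - 186) = -2*(-186 + E**2 + 36*E) = 372 - 72*E - 2*E**2)
(9011 + 22785)*(x(85) + 29095) = (9011 + 22785)*((372 - 72*85 - 2*85**2) + 29095) = 31796*((372 - 6120 - 2*7225) + 29095) = 31796*((372 - 6120 - 14450) + 29095) = 31796*(-20198 + 29095) = 31796*8897 = 282889012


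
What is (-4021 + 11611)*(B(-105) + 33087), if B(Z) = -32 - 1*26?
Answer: 250690110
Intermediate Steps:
B(Z) = -58 (B(Z) = -32 - 26 = -58)
(-4021 + 11611)*(B(-105) + 33087) = (-4021 + 11611)*(-58 + 33087) = 7590*33029 = 250690110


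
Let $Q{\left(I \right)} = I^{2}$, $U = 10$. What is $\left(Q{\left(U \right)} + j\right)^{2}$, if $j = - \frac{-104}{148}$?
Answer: $\frac{13883076}{1369} \approx 10141.0$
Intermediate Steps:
$j = \frac{26}{37}$ ($j = - \frac{-104}{148} = \left(-1\right) \left(- \frac{26}{37}\right) = \frac{26}{37} \approx 0.7027$)
$\left(Q{\left(U \right)} + j\right)^{2} = \left(10^{2} + \frac{26}{37}\right)^{2} = \left(100 + \frac{26}{37}\right)^{2} = \left(\frac{3726}{37}\right)^{2} = \frac{13883076}{1369}$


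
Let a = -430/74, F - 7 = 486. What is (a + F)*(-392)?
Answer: -7066192/37 ≈ -1.9098e+5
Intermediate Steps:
F = 493 (F = 7 + 486 = 493)
a = -215/37 (a = -430*1/74 = -215/37 ≈ -5.8108)
(a + F)*(-392) = (-215/37 + 493)*(-392) = (18026/37)*(-392) = -7066192/37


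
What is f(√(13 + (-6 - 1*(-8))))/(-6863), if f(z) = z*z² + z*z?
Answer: -15/6863 - 15*√15/6863 ≈ -0.010651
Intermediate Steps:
f(z) = z² + z³ (f(z) = z³ + z² = z² + z³)
f(√(13 + (-6 - 1*(-8))))/(-6863) = ((√(13 + (-6 - 1*(-8))))²*(1 + √(13 + (-6 - 1*(-8)))))/(-6863) = ((√(13 + (-6 + 8)))²*(1 + √(13 + (-6 + 8))))*(-1/6863) = ((√(13 + 2))²*(1 + √(13 + 2)))*(-1/6863) = ((√15)²*(1 + √15))*(-1/6863) = (15*(1 + √15))*(-1/6863) = (15 + 15*√15)*(-1/6863) = -15/6863 - 15*√15/6863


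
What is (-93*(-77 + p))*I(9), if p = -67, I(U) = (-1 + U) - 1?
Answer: 93744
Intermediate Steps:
I(U) = -2 + U
(-93*(-77 + p))*I(9) = (-93*(-77 - 67))*(-2 + 9) = -93*(-144)*7 = 13392*7 = 93744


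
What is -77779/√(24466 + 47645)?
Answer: -5983*√39/129 ≈ -289.64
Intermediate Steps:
-77779/√(24466 + 47645) = -77779*√39/1677 = -5983*√39/129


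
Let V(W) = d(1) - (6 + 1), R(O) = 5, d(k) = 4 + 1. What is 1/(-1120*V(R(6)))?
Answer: 1/2240 ≈ 0.00044643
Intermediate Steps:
d(k) = 5
V(W) = -2 (V(W) = 5 - (6 + 1) = 5 - 1*7 = 5 - 7 = -2)
1/(-1120*V(R(6))) = 1/(-1120*(-2)) = 1/2240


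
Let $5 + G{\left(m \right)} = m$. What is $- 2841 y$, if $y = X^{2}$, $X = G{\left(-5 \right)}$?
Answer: $-284100$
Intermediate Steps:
$G{\left(m \right)} = -5 + m$
$X = -10$ ($X = -5 - 5 = -10$)
$y = 100$ ($y = \left(-10\right)^{2} = 100$)
$- 2841 y = \left(-2841\right) 100 = -284100$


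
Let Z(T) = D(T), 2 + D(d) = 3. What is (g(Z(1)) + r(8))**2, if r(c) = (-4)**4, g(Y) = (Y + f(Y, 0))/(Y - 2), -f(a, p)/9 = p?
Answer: 65025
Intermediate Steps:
D(d) = 1 (D(d) = -2 + 3 = 1)
f(a, p) = -9*p
Z(T) = 1
g(Y) = Y/(-2 + Y) (g(Y) = (Y - 9*0)/(Y - 2) = (Y + 0)/(-2 + Y) = Y/(-2 + Y))
r(c) = 256
(g(Z(1)) + r(8))**2 = (1/(-2 + 1) + 256)**2 = (1/(-1) + 256)**2 = (1*(-1) + 256)**2 = (-1 + 256)**2 = 255**2 = 65025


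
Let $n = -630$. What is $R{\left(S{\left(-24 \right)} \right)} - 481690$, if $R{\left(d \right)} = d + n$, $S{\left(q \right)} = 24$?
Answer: $-482296$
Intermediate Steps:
$R{\left(d \right)} = -630 + d$ ($R{\left(d \right)} = d - 630 = -630 + d$)
$R{\left(S{\left(-24 \right)} \right)} - 481690 = \left(-630 + 24\right) - 481690 = -606 - 481690 = -482296$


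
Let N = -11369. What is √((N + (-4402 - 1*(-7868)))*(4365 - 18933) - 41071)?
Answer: √115089833 ≈ 10728.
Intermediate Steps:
√((N + (-4402 - 1*(-7868)))*(4365 - 18933) - 41071) = √((-11369 + (-4402 - 1*(-7868)))*(4365 - 18933) - 41071) = √((-11369 + (-4402 + 7868))*(-14568) - 41071) = √((-11369 + 3466)*(-14568) - 41071) = √(-7903*(-14568) - 41071) = √(115130904 - 41071) = √115089833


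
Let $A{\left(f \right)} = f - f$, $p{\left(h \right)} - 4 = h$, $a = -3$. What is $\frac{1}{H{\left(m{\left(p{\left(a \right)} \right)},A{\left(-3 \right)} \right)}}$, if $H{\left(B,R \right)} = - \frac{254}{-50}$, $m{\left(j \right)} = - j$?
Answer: $\frac{25}{127} \approx 0.19685$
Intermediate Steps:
$p{\left(h \right)} = 4 + h$
$A{\left(f \right)} = 0$
$H{\left(B,R \right)} = \frac{127}{25}$ ($H{\left(B,R \right)} = \left(-254\right) \left(- \frac{1}{50}\right) = \frac{127}{25}$)
$\frac{1}{H{\left(m{\left(p{\left(a \right)} \right)},A{\left(-3 \right)} \right)}} = \frac{1}{\frac{127}{25}} = \frac{25}{127}$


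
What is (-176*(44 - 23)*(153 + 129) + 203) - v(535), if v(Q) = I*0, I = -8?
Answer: -1042069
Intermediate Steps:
v(Q) = 0 (v(Q) = -8*0 = 0)
(-176*(44 - 23)*(153 + 129) + 203) - v(535) = (-176*(44 - 23)*(153 + 129) + 203) - 1*0 = (-3696*282 + 203) + 0 = (-176*5922 + 203) + 0 = (-1042272 + 203) + 0 = -1042069 + 0 = -1042069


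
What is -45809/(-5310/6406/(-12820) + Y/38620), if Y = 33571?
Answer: -1816134687200170/34465259519 ≈ -52695.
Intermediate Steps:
-45809/(-5310/6406/(-12820) + Y/38620) = -45809/(-5310/6406/(-12820) + 33571/38620) = -45809/(-5310*1/6406*(-1/12820) + 33571*(1/38620)) = -45809/(-2655/3203*(-1/12820) + 33571/38620) = -45809/(531/8212492 + 33571/38620) = -45809/34465259519/39645805130 = -45809*39645805130/34465259519 = -1816134687200170/34465259519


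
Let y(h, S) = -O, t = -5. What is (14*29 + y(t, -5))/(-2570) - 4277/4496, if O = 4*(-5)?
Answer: -6453593/5777360 ≈ -1.1170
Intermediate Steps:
O = -20
y(h, S) = 20 (y(h, S) = -1*(-20) = 20)
(14*29 + y(t, -5))/(-2570) - 4277/4496 = (14*29 + 20)/(-2570) - 4277/4496 = (406 + 20)*(-1/2570) - 4277*1/4496 = 426*(-1/2570) - 4277/4496 = -213/1285 - 4277/4496 = -6453593/5777360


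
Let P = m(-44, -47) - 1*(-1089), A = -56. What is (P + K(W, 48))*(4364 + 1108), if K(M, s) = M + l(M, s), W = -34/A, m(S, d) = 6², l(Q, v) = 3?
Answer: 43230168/7 ≈ 6.1757e+6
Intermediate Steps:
m(S, d) = 36
W = 17/28 (W = -34/(-56) = -34*(-1/56) = 17/28 ≈ 0.60714)
K(M, s) = 3 + M (K(M, s) = M + 3 = 3 + M)
P = 1125 (P = 36 - 1*(-1089) = 36 + 1089 = 1125)
(P + K(W, 48))*(4364 + 1108) = (1125 + (3 + 17/28))*(4364 + 1108) = (1125 + 101/28)*5472 = (31601/28)*5472 = 43230168/7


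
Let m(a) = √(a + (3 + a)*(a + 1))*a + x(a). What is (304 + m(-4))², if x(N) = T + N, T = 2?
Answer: 91188 - 2416*I ≈ 91188.0 - 2416.0*I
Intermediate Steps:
x(N) = 2 + N
m(a) = 2 + a + a*√(a + (1 + a)*(3 + a)) (m(a) = √(a + (3 + a)*(a + 1))*a + (2 + a) = √(a + (3 + a)*(1 + a))*a + (2 + a) = √(a + (1 + a)*(3 + a))*a + (2 + a) = a*√(a + (1 + a)*(3 + a)) + (2 + a) = 2 + a + a*√(a + (1 + a)*(3 + a)))
(304 + m(-4))² = (304 + (2 - 4 - 4*√(3 + (-4)² + 5*(-4))))² = (304 + (2 - 4 - 4*√(3 + 16 - 20)))² = (304 + (2 - 4 - 4*I))² = (304 + (-2 - 4*I))² = (302 - 4*I)²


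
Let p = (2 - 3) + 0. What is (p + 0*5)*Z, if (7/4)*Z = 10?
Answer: -40/7 ≈ -5.7143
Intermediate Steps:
Z = 40/7 (Z = (4/7)*10 = 40/7 ≈ 5.7143)
p = -1 (p = -1 + 0 = -1)
(p + 0*5)*Z = (-1 + 0*5)*(40/7) = (-1 + 0)*(40/7) = -1*40/7 = -40/7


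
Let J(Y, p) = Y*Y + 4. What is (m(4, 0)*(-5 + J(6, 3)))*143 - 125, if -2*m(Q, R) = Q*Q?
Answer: -40165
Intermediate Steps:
m(Q, R) = -Q²/2 (m(Q, R) = -Q*Q/2 = -Q²/2)
J(Y, p) = 4 + Y² (J(Y, p) = Y² + 4 = 4 + Y²)
(m(4, 0)*(-5 + J(6, 3)))*143 - 125 = ((-½*4²)*(-5 + (4 + 6²)))*143 - 125 = ((-½*16)*(-5 + (4 + 36)))*143 - 125 = -8*(-5 + 40)*143 - 125 = -8*35*143 - 125 = -280*143 - 125 = -40040 - 125 = -40165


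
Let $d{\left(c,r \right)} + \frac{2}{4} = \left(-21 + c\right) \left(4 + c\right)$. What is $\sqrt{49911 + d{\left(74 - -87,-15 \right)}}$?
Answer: $\frac{\sqrt{292042}}{2} \approx 270.2$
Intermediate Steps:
$d{\left(c,r \right)} = - \frac{1}{2} + \left(-21 + c\right) \left(4 + c\right)$
$\sqrt{49911 + d{\left(74 - -87,-15 \right)}} = \sqrt{49911 - \left(\frac{169}{2} - \left(74 - -87\right)^{2} + 17 \left(74 - -87\right)\right)} = \sqrt{49911 - \left(\frac{169}{2} - \left(74 + 87\right)^{2} + 17 \left(74 + 87\right)\right)} = \sqrt{49911 - \left(\frac{5643}{2} - 25921\right)} = \sqrt{49911 - - \frac{46199}{2}} = \sqrt{49911 + \frac{46199}{2}} = \sqrt{\frac{146021}{2}} = \frac{\sqrt{292042}}{2}$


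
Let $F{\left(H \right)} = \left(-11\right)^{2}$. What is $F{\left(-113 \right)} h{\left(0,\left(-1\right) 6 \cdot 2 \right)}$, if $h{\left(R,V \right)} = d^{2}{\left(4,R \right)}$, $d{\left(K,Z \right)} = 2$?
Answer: $484$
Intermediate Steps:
$F{\left(H \right)} = 121$
$h{\left(R,V \right)} = 4$ ($h{\left(R,V \right)} = 2^{2} = 4$)
$F{\left(-113 \right)} h{\left(0,\left(-1\right) 6 \cdot 2 \right)} = 121 \cdot 4 = 484$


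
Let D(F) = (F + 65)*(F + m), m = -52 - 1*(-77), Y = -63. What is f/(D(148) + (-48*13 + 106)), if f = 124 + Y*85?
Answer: -5231/36331 ≈ -0.14398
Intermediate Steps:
m = 25 (m = -52 + 77 = 25)
f = -5231 (f = 124 - 63*85 = 124 - 5355 = -5231)
D(F) = (25 + F)*(65 + F) (D(F) = (F + 65)*(F + 25) = (65 + F)*(25 + F) = (25 + F)*(65 + F))
f/(D(148) + (-48*13 + 106)) = -5231/((1625 + 148² + 90*148) + (-48*13 + 106)) = -5231/((1625 + 21904 + 13320) + (-624 + 106)) = -5231/(36849 - 518) = -5231/36331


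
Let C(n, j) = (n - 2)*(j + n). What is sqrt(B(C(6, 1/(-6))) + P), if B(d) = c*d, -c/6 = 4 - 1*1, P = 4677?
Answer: 3*sqrt(473) ≈ 65.246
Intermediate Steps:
C(n, j) = (-2 + n)*(j + n)
c = -18 (c = -6*(4 - 1*1) = -6*(4 - 1) = -6*3 = -18)
B(d) = -18*d
sqrt(B(C(6, 1/(-6))) + P) = sqrt(-18*(6**2 - 2/(-6) - 2*6 + 6/(-6)) + 4677) = sqrt(-18*(36 - 2*(-1/6) - 12 - 1/6*6) + 4677) = sqrt(-18*(36 + 1/3 - 12 - 1) + 4677) = sqrt(-18*70/3 + 4677) = sqrt(-420 + 4677) = sqrt(4257) = 3*sqrt(473)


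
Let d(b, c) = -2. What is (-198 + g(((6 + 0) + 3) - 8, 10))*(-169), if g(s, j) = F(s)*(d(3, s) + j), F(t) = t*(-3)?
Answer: 37518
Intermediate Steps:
F(t) = -3*t
g(s, j) = -3*s*(-2 + j) (g(s, j) = (-3*s)*(-2 + j) = -3*s*(-2 + j))
(-198 + g(((6 + 0) + 3) - 8, 10))*(-169) = (-198 + 3*(((6 + 0) + 3) - 8)*(2 - 1*10))*(-169) = (-198 + 3*((6 + 3) - 8)*(2 - 10))*(-169) = (-198 + 3*(9 - 8)*(-8))*(-169) = (-198 + 3*1*(-8))*(-169) = (-198 - 24)*(-169) = -222*(-169) = 37518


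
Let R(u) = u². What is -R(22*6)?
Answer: -17424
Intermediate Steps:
-R(22*6) = -(22*6)² = -1*132² = -1*17424 = -17424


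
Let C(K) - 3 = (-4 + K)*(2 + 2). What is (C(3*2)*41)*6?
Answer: 2706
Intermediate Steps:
C(K) = -13 + 4*K (C(K) = 3 + (-4 + K)*(2 + 2) = 3 + (-4 + K)*4 = 3 + (-16 + 4*K) = -13 + 4*K)
(C(3*2)*41)*6 = ((-13 + 4*(3*2))*41)*6 = ((-13 + 4*6)*41)*6 = ((-13 + 24)*41)*6 = (11*41)*6 = 451*6 = 2706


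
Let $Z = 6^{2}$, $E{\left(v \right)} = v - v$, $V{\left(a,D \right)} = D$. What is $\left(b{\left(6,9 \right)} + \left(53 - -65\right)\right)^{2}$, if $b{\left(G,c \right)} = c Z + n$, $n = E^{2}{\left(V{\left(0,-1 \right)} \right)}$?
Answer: $195364$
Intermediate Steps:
$E{\left(v \right)} = 0$
$Z = 36$
$n = 0$ ($n = 0^{2} = 0$)
$b{\left(G,c \right)} = 36 c$ ($b{\left(G,c \right)} = c 36 + 0 = 36 c + 0 = 36 c$)
$\left(b{\left(6,9 \right)} + \left(53 - -65\right)\right)^{2} = \left(36 \cdot 9 + \left(53 - -65\right)\right)^{2} = \left(324 + \left(53 + 65\right)\right)^{2} = \left(324 + 118\right)^{2} = 442^{2} = 195364$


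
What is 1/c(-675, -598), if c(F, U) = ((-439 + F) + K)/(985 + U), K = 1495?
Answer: 129/127 ≈ 1.0157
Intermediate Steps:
c(F, U) = (1056 + F)/(985 + U) (c(F, U) = ((-439 + F) + 1495)/(985 + U) = (1056 + F)/(985 + U))
1/c(-675, -598) = 1/((1056 - 675)/(985 - 598)) = 1/(381/387) = 1/((1/387)*381) = 1/(127/129) = 129/127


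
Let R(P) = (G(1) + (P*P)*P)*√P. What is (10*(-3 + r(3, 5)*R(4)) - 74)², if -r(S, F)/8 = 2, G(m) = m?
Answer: 436977216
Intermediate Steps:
r(S, F) = -16 (r(S, F) = -8*2 = -16)
R(P) = √P*(1 + P³) (R(P) = (1 + (P*P)*P)*√P = (1 + P²*P)*√P = (1 + P³)*√P = √P*(1 + P³))
(10*(-3 + r(3, 5)*R(4)) - 74)² = (10*(-3 - 16*√4*(1 + 4³)) - 74)² = (10*(-3 - 32*(1 + 64)) - 74)² = (10*(-3 - 32*65) - 74)² = (10*(-3 - 16*130) - 74)² = (10*(-3 - 2080) - 74)² = (10*(-2083) - 74)² = (-20830 - 74)² = (-20904)² = 436977216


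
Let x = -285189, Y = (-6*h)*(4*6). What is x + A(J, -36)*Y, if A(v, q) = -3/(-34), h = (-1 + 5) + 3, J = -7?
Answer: -4849725/17 ≈ -2.8528e+5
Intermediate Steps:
h = 7 (h = 4 + 3 = 7)
A(v, q) = 3/34 (A(v, q) = -3*(-1/34) = 3/34)
Y = -1008 (Y = (-6*7)*(4*6) = -42*24 = -1008)
x + A(J, -36)*Y = -285189 + (3/34)*(-1008) = -285189 - 1512/17 = -4849725/17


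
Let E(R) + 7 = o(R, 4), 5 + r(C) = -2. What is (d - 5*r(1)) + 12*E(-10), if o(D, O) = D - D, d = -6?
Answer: -55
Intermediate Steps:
r(C) = -7 (r(C) = -5 - 2 = -7)
o(D, O) = 0
E(R) = -7 (E(R) = -7 + 0 = -7)
(d - 5*r(1)) + 12*E(-10) = (-6 - 5*(-7)) + 12*(-7) = (-6 + 35) - 84 = 29 - 84 = -55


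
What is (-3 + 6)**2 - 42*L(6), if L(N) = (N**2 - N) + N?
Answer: -1503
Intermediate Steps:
L(N) = N**2
(-3 + 6)**2 - 42*L(6) = (-3 + 6)**2 - 42*6**2 = 3**2 - 42*36 = 9 - 1512 = -1503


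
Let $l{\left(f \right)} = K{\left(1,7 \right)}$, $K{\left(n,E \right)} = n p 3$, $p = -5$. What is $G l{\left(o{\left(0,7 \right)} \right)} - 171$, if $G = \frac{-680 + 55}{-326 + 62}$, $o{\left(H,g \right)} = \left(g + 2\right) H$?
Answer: $- \frac{18173}{88} \approx -206.51$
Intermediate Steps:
$o{\left(H,g \right)} = H \left(2 + g\right)$ ($o{\left(H,g \right)} = \left(2 + g\right) H = H \left(2 + g\right)$)
$K{\left(n,E \right)} = - 15 n$ ($K{\left(n,E \right)} = n \left(-5\right) 3 = - 5 n 3 = - 15 n$)
$l{\left(f \right)} = -15$ ($l{\left(f \right)} = \left(-15\right) 1 = -15$)
$G = \frac{625}{264}$ ($G = - \frac{625}{-264} = \left(-625\right) \left(- \frac{1}{264}\right) = \frac{625}{264} \approx 2.3674$)
$G l{\left(o{\left(0,7 \right)} \right)} - 171 = \frac{625}{264} \left(-15\right) - 171 = - \frac{3125}{88} - 171 = - \frac{18173}{88}$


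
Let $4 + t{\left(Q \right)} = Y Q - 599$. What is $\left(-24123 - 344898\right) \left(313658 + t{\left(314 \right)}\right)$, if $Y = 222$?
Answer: $-141247585023$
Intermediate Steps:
$t{\left(Q \right)} = -603 + 222 Q$ ($t{\left(Q \right)} = -4 + \left(222 Q - 599\right) = -4 + \left(-599 + 222 Q\right) = -603 + 222 Q$)
$\left(-24123 - 344898\right) \left(313658 + t{\left(314 \right)}\right) = \left(-24123 - 344898\right) \left(313658 + \left(-603 + 222 \cdot 314\right)\right) = - 369021 \left(313658 + \left(-603 + 69708\right)\right) = - 369021 \left(313658 + 69105\right) = \left(-369021\right) 382763 = -141247585023$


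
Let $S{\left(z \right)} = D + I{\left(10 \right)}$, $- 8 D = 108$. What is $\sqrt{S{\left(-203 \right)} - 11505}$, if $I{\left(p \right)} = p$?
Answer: $\frac{i \sqrt{46034}}{2} \approx 107.28 i$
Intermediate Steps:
$D = - \frac{27}{2}$ ($D = \left(- \frac{1}{8}\right) 108 = - \frac{27}{2} \approx -13.5$)
$S{\left(z \right)} = - \frac{7}{2}$ ($S{\left(z \right)} = - \frac{27}{2} + 10 = - \frac{7}{2}$)
$\sqrt{S{\left(-203 \right)} - 11505} = \sqrt{- \frac{7}{2} - 11505} = \sqrt{- \frac{23017}{2}} = \frac{i \sqrt{46034}}{2}$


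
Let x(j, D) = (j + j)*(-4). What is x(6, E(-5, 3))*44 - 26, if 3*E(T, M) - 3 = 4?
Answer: -2138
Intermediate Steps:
E(T, M) = 7/3 (E(T, M) = 1 + (1/3)*4 = 1 + 4/3 = 7/3)
x(j, D) = -8*j (x(j, D) = (2*j)*(-4) = -8*j)
x(6, E(-5, 3))*44 - 26 = -8*6*44 - 26 = -48*44 - 26 = -2112 - 26 = -2138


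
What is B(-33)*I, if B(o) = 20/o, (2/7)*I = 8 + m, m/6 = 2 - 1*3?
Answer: -140/33 ≈ -4.2424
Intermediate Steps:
m = -6 (m = 6*(2 - 1*3) = 6*(2 - 3) = 6*(-1) = -6)
I = 7 (I = 7*(8 - 6)/2 = (7/2)*2 = 7)
B(-33)*I = (20/(-33))*7 = (20*(-1/33))*7 = -20/33*7 = -140/33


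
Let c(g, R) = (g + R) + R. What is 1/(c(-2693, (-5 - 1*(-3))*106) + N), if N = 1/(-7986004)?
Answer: -7986004/24892374469 ≈ -0.00032082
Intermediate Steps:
N = -1/7986004 ≈ -1.2522e-7
c(g, R) = g + 2*R (c(g, R) = (R + g) + R = g + 2*R)
1/(c(-2693, (-5 - 1*(-3))*106) + N) = 1/((-2693 + 2*((-5 - 1*(-3))*106)) - 1/7986004) = 1/((-2693 + 2*((-5 + 3)*106)) - 1/7986004) = 1/((-2693 + 2*(-2*106)) - 1/7986004) = 1/((-2693 + 2*(-212)) - 1/7986004) = 1/((-2693 - 424) - 1/7986004) = 1/(-3117 - 1/7986004) = 1/(-24892374469/7986004) = -7986004/24892374469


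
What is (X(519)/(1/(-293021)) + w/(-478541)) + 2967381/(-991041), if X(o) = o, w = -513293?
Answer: -24041171661264770609/158084583727 ≈ -1.5208e+8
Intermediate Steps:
(X(519)/(1/(-293021)) + w/(-478541)) + 2967381/(-991041) = (519/(1/(-293021)) - 513293/(-478541)) + 2967381/(-991041) = (519/(-1/293021) - 513293*(-1/478541)) + 2967381*(-1/991041) = (519*(-293021) + 513293/478541) - 989127/330347 = (-152077899 + 513293/478541) - 989127/330347 = -72775509352066/478541 - 989127/330347 = -24041171661264770609/158084583727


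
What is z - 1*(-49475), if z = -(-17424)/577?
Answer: 28564499/577 ≈ 49505.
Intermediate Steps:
z = 17424/577 (z = -(-17424)/577 = -12*(-1452/577) = 17424/577 ≈ 30.198)
z - 1*(-49475) = 17424/577 - 1*(-49475) = 17424/577 + 49475 = 28564499/577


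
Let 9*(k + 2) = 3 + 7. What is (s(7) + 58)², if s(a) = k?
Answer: 264196/81 ≈ 3261.7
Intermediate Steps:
k = -8/9 (k = -2 + (3 + 7)/9 = -2 + (⅑)*10 = -2 + 10/9 = -8/9 ≈ -0.88889)
s(a) = -8/9
(s(7) + 58)² = (-8/9 + 58)² = (514/9)² = 264196/81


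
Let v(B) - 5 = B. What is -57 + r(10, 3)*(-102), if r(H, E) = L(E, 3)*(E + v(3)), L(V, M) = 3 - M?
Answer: -57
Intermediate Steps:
v(B) = 5 + B
r(H, E) = 0 (r(H, E) = (3 - 1*3)*(E + (5 + 3)) = (3 - 3)*(E + 8) = 0*(8 + E) = 0)
-57 + r(10, 3)*(-102) = -57 + 0*(-102) = -57 + 0 = -57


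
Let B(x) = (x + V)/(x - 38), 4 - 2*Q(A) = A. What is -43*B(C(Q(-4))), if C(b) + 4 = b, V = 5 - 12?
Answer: -301/38 ≈ -7.9211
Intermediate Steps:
V = -7
Q(A) = 2 - A/2
C(b) = -4 + b
B(x) = (-7 + x)/(-38 + x) (B(x) = (x - 7)/(x - 38) = (-7 + x)/(-38 + x))
-43*B(C(Q(-4))) = -43*(-7 + (-4 + (2 - ½*(-4))))/(-38 + (-4 + (2 - ½*(-4)))) = -43*(-7 + (-4 + (2 + 2)))/(-38 + (-4 + (2 + 2))) = -43*(-7 + (-4 + 4))/(-38 + (-4 + 4)) = -43*(-7 + 0)/(-38 + 0) = -43*(-7)/(-38) = -(-43)*(-7)/38 = -43*7/38 = -301/38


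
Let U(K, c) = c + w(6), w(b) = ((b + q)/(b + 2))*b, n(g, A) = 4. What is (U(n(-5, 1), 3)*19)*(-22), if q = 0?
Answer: -3135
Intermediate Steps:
w(b) = b²/(2 + b) (w(b) = ((b + 0)/(b + 2))*b = (b/(2 + b))*b = b²/(2 + b))
U(K, c) = 9/2 + c (U(K, c) = c + 6²/(2 + 6) = c + 36/8 = c + 36*(⅛) = c + 9/2 = 9/2 + c)
(U(n(-5, 1), 3)*19)*(-22) = ((9/2 + 3)*19)*(-22) = ((15/2)*19)*(-22) = (285/2)*(-22) = -3135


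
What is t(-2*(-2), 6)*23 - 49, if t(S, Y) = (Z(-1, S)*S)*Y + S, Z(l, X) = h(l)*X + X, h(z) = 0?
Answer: 2251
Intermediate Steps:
Z(l, X) = X (Z(l, X) = 0*X + X = 0 + X = X)
t(S, Y) = S + Y*S² (t(S, Y) = (S*S)*Y + S = S²*Y + S = Y*S² + S = S + Y*S²)
t(-2*(-2), 6)*23 - 49 = ((-2*(-2))*(1 - 2*(-2)*6))*23 - 49 = (4*(1 + 4*6))*23 - 49 = (4*(1 + 24))*23 - 49 = (4*25)*23 - 49 = 100*23 - 49 = 2300 - 49 = 2251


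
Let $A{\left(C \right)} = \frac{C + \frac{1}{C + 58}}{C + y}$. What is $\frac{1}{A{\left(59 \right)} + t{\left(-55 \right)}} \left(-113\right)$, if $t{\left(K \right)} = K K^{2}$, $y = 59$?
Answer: $\frac{780039}{1148483173} \approx 0.00067919$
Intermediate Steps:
$A{\left(C \right)} = \frac{C + \frac{1}{58 + C}}{59 + C}$ ($A{\left(C \right)} = \frac{C + \frac{1}{C + 58}}{C + 59} = \frac{C + \frac{1}{58 + C}}{59 + C}$)
$t{\left(K \right)} = K^{3}$
$\frac{1}{A{\left(59 \right)} + t{\left(-55 \right)}} \left(-113\right) = \frac{1}{\frac{1 + 59^{2} + 58 \cdot 59}{3422 + 59^{2} + 117 \cdot 59} + \left(-55\right)^{3}} \left(-113\right) = \frac{1}{\frac{1 + 3481 + 3422}{3422 + 3481 + 6903} - 166375} \left(-113\right) = \frac{1}{\frac{1}{13806} \cdot 6904 - 166375} \left(-113\right) = \frac{1}{\frac{3452}{6903} - 166375} \left(-113\right) = \frac{1}{- \frac{1148483173}{6903}} \left(-113\right) = \left(- \frac{6903}{1148483173}\right) \left(-113\right) = \frac{780039}{1148483173}$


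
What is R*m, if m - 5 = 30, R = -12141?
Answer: -424935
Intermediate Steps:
m = 35 (m = 5 + 30 = 35)
R*m = -12141*35 = -424935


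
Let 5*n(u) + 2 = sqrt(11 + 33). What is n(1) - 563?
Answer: -2817/5 + 2*sqrt(11)/5 ≈ -562.07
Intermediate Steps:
n(u) = -2/5 + 2*sqrt(11)/5 (n(u) = -2/5 + sqrt(11 + 33)/5 = -2/5 + sqrt(44)/5 = -2/5 + (2*sqrt(11))/5 = -2/5 + 2*sqrt(11)/5)
n(1) - 563 = (-2/5 + 2*sqrt(11)/5) - 563 = -2817/5 + 2*sqrt(11)/5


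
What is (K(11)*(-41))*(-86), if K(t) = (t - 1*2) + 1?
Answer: 35260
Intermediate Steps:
K(t) = -1 + t (K(t) = (t - 2) + 1 = (-2 + t) + 1 = -1 + t)
(K(11)*(-41))*(-86) = ((-1 + 11)*(-41))*(-86) = (10*(-41))*(-86) = -410*(-86) = 35260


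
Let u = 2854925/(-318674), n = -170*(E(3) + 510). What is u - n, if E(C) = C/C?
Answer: 27680355455/318674 ≈ 86861.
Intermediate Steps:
E(C) = 1
n = -86870 (n = -170*(1 + 510) = -170*511 = -86870)
u = -2854925/318674 (u = 2854925*(-1/318674) = -2854925/318674 ≈ -8.9588)
u - n = -2854925/318674 - 1*(-86870) = -2854925/318674 + 86870 = 27680355455/318674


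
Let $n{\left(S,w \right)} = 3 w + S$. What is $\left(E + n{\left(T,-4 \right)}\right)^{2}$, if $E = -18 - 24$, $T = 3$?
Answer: $2601$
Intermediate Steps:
$n{\left(S,w \right)} = S + 3 w$
$E = -42$ ($E = -18 - 24 = -42$)
$\left(E + n{\left(T,-4 \right)}\right)^{2} = \left(-42 + \left(3 + 3 \left(-4\right)\right)\right)^{2} = \left(-42 + \left(3 - 12\right)\right)^{2} = \left(-42 - 9\right)^{2} = \left(-51\right)^{2} = 2601$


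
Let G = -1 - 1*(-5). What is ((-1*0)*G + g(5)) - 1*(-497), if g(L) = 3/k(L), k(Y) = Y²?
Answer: 12428/25 ≈ 497.12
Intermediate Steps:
G = 4 (G = -1 + 5 = 4)
g(L) = 3/L² (g(L) = 3/(L²) = 3/L²)
((-1*0)*G + g(5)) - 1*(-497) = (-1*0*4 + 3/5²) - 1*(-497) = (0*4 + 3*(1/25)) + 497 = (0 + 3/25) + 497 = 3/25 + 497 = 12428/25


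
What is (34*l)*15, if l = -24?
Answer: -12240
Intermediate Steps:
(34*l)*15 = (34*(-24))*15 = -816*15 = -12240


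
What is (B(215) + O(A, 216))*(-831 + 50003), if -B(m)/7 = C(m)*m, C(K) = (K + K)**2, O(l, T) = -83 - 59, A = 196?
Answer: -13683320696424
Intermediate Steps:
O(l, T) = -142
C(K) = 4*K**2 (C(K) = (2*K)**2 = 4*K**2)
B(m) = -28*m**3 (B(m) = -7*4*m**2*m = -28*m**3)
(B(215) + O(A, 216))*(-831 + 50003) = (-28*215**3 - 142)*(-831 + 50003) = (-28*9938375 - 142)*49172 = (-278274500 - 142)*49172 = -278274642*49172 = -13683320696424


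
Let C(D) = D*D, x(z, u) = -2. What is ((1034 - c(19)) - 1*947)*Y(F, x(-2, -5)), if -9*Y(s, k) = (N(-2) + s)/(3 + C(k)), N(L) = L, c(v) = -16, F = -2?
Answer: 412/63 ≈ 6.5397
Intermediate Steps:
C(D) = D²
Y(s, k) = -(-2 + s)/(9*(3 + k²))
((1034 - c(19)) - 1*947)*Y(F, x(-2, -5)) = ((1034 - 1*(-16)) - 1*947)*((2 - 1*(-2))/(9*(3 + (-2)²))) = ((1034 + 16) - 947)*((2 + 2)/(9*(3 + 4))) = (1050 - 947)*((⅑)*4/7) = 103*((⅑)*(⅐)*4) = 103*(4/63) = 412/63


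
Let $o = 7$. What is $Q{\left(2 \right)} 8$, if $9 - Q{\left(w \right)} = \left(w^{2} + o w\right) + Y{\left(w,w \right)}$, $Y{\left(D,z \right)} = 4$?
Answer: $-104$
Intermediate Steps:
$Q{\left(w \right)} = 5 - w^{2} - 7 w$ ($Q{\left(w \right)} = 9 - \left(\left(w^{2} + 7 w\right) + 4\right) = 9 - \left(4 + w^{2} + 7 w\right) = 5 - w^{2} - 7 w$)
$Q{\left(2 \right)} 8 = \left(5 - 2^{2} - 14\right) 8 = \left(5 - 4 - 14\right) 8 = \left(-13\right) 8 = -104$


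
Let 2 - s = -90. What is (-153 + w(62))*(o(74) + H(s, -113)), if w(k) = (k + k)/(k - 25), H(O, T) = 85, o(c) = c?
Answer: -880383/37 ≈ -23794.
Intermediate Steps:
s = 92 (s = 2 - 1*(-90) = 2 + 90 = 92)
w(k) = 2*k/(-25 + k) (w(k) = (2*k)/(-25 + k) = 2*k/(-25 + k))
(-153 + w(62))*(o(74) + H(s, -113)) = (-153 + 2*62/(-25 + 62))*(74 + 85) = (-153 + 2*62/37)*159 = (-153 + 2*62*(1/37))*159 = (-153 + 124/37)*159 = -5537/37*159 = -880383/37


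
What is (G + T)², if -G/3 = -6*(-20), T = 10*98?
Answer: 384400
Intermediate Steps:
T = 980
G = -360 (G = -(-18)*(-20) = -3*120 = -360)
(G + T)² = (-360 + 980)² = 620² = 384400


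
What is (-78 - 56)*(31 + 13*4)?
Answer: -11122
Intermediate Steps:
(-78 - 56)*(31 + 13*4) = -134*(31 + 52) = -134*83 = -11122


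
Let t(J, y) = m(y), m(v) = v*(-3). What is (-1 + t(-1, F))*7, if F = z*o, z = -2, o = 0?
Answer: -7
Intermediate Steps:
F = 0 (F = -2*0 = 0)
m(v) = -3*v
t(J, y) = -3*y
(-1 + t(-1, F))*7 = (-1 - 3*0)*7 = (-1 + 0)*7 = -1*7 = -7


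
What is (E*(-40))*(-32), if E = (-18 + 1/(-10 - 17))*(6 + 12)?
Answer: -1246720/3 ≈ -4.1557e+5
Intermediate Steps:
E = -974/3 (E = (-18 + 1/(-27))*18 = (-18 - 1/27)*18 = -487/27*18 = -974/3 ≈ -324.67)
(E*(-40))*(-32) = -974/3*(-40)*(-32) = (38960/3)*(-32) = -1246720/3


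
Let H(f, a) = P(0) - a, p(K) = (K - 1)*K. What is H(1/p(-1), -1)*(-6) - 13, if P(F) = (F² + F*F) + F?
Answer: -19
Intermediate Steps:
P(F) = F + 2*F² (P(F) = (F² + F²) + F = 2*F² + F = F + 2*F²)
p(K) = K*(-1 + K) (p(K) = (-1 + K)*K = K*(-1 + K))
H(f, a) = -a (H(f, a) = 0*(1 + 2*0) - a = 0*(1 + 0) - a = 0*1 - a = 0 - a = -a)
H(1/p(-1), -1)*(-6) - 13 = -1*(-1)*(-6) - 13 = 1*(-6) - 13 = -6 - 13 = -19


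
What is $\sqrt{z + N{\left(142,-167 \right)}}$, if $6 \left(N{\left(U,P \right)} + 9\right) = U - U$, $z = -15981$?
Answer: $i \sqrt{15990} \approx 126.45 i$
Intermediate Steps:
$N{\left(U,P \right)} = -9$ ($N{\left(U,P \right)} = -9 + \frac{U - U}{6} = -9 + \frac{1}{6} \cdot 0 = -9 + 0 = -9$)
$\sqrt{z + N{\left(142,-167 \right)}} = \sqrt{-15981 - 9} = \sqrt{-15990} = i \sqrt{15990}$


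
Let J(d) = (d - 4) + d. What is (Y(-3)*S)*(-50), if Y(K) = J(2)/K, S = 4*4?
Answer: 0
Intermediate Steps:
J(d) = -4 + 2*d (J(d) = (-4 + d) + d = -4 + 2*d)
S = 16
Y(K) = 0 (Y(K) = (-4 + 2*2)/K = (-4 + 4)/K = 0/K = 0)
(Y(-3)*S)*(-50) = (0*16)*(-50) = 0*(-50) = 0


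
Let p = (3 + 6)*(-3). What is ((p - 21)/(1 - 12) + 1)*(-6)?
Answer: -354/11 ≈ -32.182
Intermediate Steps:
p = -27 (p = 9*(-3) = -27)
((p - 21)/(1 - 12) + 1)*(-6) = ((-27 - 21)/(1 - 12) + 1)*(-6) = (-48/(-11) + 1)*(-6) = (-48*(-1/11) + 1)*(-6) = (48/11 + 1)*(-6) = (59/11)*(-6) = -354/11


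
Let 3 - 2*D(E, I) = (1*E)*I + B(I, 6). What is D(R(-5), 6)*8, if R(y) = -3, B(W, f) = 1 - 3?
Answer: 92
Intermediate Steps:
B(W, f) = -2
D(E, I) = 5/2 - E*I/2 (D(E, I) = 3/2 - ((1*E)*I - 2)/2 = 3/2 - (E*I - 2)/2 = 3/2 - (-2 + E*I)/2 = 3/2 + (1 - E*I/2) = 5/2 - E*I/2)
D(R(-5), 6)*8 = (5/2 - ½*(-3)*6)*8 = (5/2 + 9)*8 = (23/2)*8 = 92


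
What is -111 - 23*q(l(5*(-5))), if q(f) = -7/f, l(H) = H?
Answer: -2936/25 ≈ -117.44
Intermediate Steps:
-111 - 23*q(l(5*(-5))) = -111 - (-161)/(5*(-5)) = -111 - (-161)/(-25) = -111 - (-161)*(-1)/25 = -111 - 23*7/25 = -111 - 161/25 = -2936/25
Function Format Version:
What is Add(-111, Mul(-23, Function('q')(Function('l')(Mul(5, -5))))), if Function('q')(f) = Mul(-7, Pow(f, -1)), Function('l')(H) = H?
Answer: Rational(-2936, 25) ≈ -117.44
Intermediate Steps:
Add(-111, Mul(-23, Function('q')(Function('l')(Mul(5, -5))))) = Add(-111, Mul(-23, Mul(-7, Pow(Mul(5, -5), -1)))) = Add(-111, Mul(-23, Mul(-7, Pow(-25, -1)))) = Add(-111, Mul(-23, Mul(-7, Rational(-1, 25)))) = Add(-111, Mul(-23, Rational(7, 25))) = Add(-111, Rational(-161, 25)) = Rational(-2936, 25)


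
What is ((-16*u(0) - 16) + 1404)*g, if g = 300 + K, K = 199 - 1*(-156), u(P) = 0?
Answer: 909140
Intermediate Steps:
K = 355 (K = 199 + 156 = 355)
g = 655 (g = 300 + 355 = 655)
((-16*u(0) - 16) + 1404)*g = ((-16*0 - 16) + 1404)*655 = ((0 - 16) + 1404)*655 = (-16 + 1404)*655 = 1388*655 = 909140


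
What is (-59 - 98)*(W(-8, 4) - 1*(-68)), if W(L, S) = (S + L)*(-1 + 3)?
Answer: -9420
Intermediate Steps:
W(L, S) = 2*L + 2*S (W(L, S) = (L + S)*2 = 2*L + 2*S)
(-59 - 98)*(W(-8, 4) - 1*(-68)) = (-59 - 98)*((2*(-8) + 2*4) - 1*(-68)) = -157*((-16 + 8) + 68) = -157*(-8 + 68) = -157*60 = -9420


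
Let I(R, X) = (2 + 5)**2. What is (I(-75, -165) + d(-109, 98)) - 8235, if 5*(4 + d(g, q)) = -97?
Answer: -41047/5 ≈ -8209.4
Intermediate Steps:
I(R, X) = 49 (I(R, X) = 7**2 = 49)
d(g, q) = -117/5 (d(g, q) = -4 + (1/5)*(-97) = -4 - 97/5 = -117/5)
(I(-75, -165) + d(-109, 98)) - 8235 = (49 - 117/5) - 8235 = 128/5 - 8235 = -41047/5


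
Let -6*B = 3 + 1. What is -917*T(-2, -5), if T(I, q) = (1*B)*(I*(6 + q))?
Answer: -3668/3 ≈ -1222.7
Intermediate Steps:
B = -⅔ (B = -(3 + 1)/6 = -⅙*4 = -⅔ ≈ -0.66667)
T(I, q) = -2*I*(6 + q)/3 (T(I, q) = (1*(-⅔))*(I*(6 + q)) = -2*I*(6 + q)/3)
-917*T(-2, -5) = -(-1834)*(-2)*(6 - 5)/3 = -(-1834)*(-2)/3 = -917*4/3 = -3668/3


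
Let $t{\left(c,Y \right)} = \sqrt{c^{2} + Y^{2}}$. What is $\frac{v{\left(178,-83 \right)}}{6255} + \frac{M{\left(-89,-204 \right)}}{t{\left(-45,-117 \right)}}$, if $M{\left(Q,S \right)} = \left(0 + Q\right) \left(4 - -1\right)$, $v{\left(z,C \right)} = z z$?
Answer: $\frac{31684}{6255} - \frac{445 \sqrt{194}}{1746} \approx 1.5155$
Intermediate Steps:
$t{\left(c,Y \right)} = \sqrt{Y^{2} + c^{2}}$
$v{\left(z,C \right)} = z^{2}$
$M{\left(Q,S \right)} = 5 Q$ ($M{\left(Q,S \right)} = Q \left(4 + 1\right) = Q 5 = 5 Q$)
$\frac{v{\left(178,-83 \right)}}{6255} + \frac{M{\left(-89,-204 \right)}}{t{\left(-45,-117 \right)}} = \frac{178^{2}}{6255} + \frac{5 \left(-89\right)}{\sqrt{\left(-117\right)^{2} + \left(-45\right)^{2}}} = 31684 \cdot \frac{1}{6255} - \frac{445}{\sqrt{13689 + 2025}} = \frac{31684}{6255} - \frac{445}{\sqrt{15714}} = \frac{31684}{6255} - \frac{445}{9 \sqrt{194}} = \frac{31684}{6255} - 445 \frac{\sqrt{194}}{1746} = \frac{31684}{6255} - \frac{445 \sqrt{194}}{1746}$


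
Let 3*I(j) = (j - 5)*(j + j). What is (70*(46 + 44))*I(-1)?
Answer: 25200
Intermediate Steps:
I(j) = 2*j*(-5 + j)/3 (I(j) = ((j - 5)*(j + j))/3 = ((-5 + j)*(2*j))/3 = (2*j*(-5 + j))/3 = 2*j*(-5 + j)/3)
(70*(46 + 44))*I(-1) = (70*(46 + 44))*((⅔)*(-1)*(-5 - 1)) = (70*90)*((⅔)*(-1)*(-6)) = 6300*4 = 25200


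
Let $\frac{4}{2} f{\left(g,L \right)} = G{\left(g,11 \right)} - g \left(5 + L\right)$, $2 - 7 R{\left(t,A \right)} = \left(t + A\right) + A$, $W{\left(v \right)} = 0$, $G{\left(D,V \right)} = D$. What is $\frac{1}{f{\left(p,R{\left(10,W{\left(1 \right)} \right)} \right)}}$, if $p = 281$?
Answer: $- \frac{7}{2810} \approx -0.0024911$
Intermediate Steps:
$R{\left(t,A \right)} = \frac{2}{7} - \frac{2 A}{7} - \frac{t}{7}$ ($R{\left(t,A \right)} = \frac{2}{7} - \frac{\left(t + A\right) + A}{7} = \frac{2}{7} - \frac{\left(A + t\right) + A}{7} = \frac{2}{7} - \frac{t + 2 A}{7} = \frac{2}{7} - \left(\frac{t}{7} + \frac{2 A}{7}\right) = \frac{2}{7} - \frac{2 A}{7} - \frac{t}{7}$)
$f{\left(g,L \right)} = \frac{g}{2} - \frac{g \left(5 + L\right)}{2}$ ($f{\left(g,L \right)} = \frac{g - g \left(5 + L\right)}{2} = \frac{g}{2} - \frac{g \left(5 + L\right)}{2}$)
$\frac{1}{f{\left(p,R{\left(10,W{\left(1 \right)} \right)} \right)}} = \frac{1}{\frac{1}{2} \cdot 281 \left(-4 - \left(\frac{2}{7} - 0 - \frac{10}{7}\right)\right)} = \frac{1}{\frac{1}{2} \cdot 281 \left(-4 - \left(\frac{2}{7} + 0 - \frac{10}{7}\right)\right)} = \frac{1}{\frac{1}{2} \cdot 281 \left(-4 - - \frac{8}{7}\right)} = \frac{1}{\frac{1}{2} \cdot 281 \left(-4 + \frac{8}{7}\right)} = \frac{1}{\frac{1}{2} \cdot 281 \left(- \frac{20}{7}\right)} = \frac{1}{- \frac{2810}{7}} = - \frac{7}{2810}$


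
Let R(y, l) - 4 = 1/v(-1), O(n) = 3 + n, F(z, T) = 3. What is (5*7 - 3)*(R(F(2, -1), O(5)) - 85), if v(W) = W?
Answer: -2624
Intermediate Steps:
R(y, l) = 3 (R(y, l) = 4 + 1/(-1) = 4 - 1 = 3)
(5*7 - 3)*(R(F(2, -1), O(5)) - 85) = (5*7 - 3)*(3 - 85) = (35 - 3)*(-82) = 32*(-82) = -2624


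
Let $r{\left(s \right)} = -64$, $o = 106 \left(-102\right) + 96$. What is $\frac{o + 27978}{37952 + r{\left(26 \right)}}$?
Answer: $\frac{8631}{18944} \approx 0.45561$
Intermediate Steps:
$o = -10716$ ($o = -10812 + 96 = -10716$)
$\frac{o + 27978}{37952 + r{\left(26 \right)}} = \frac{-10716 + 27978}{37952 - 64} = \frac{17262}{37888} = 17262 \cdot \frac{1}{37888} = \frac{8631}{18944}$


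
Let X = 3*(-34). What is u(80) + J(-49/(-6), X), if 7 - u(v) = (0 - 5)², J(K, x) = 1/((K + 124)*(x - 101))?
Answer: -2897628/160979 ≈ -18.000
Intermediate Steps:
X = -102
J(K, x) = 1/((-101 + x)*(124 + K)) (J(K, x) = 1/((124 + K)*(-101 + x)) = 1/((-101 + x)*(124 + K)))
u(v) = -18 (u(v) = 7 - (0 - 5)² = 7 - 1*(-5)² = 7 - 1*25 = 7 - 25 = -18)
u(80) + J(-49/(-6), X) = -18 + 1/(-12524 - (-4949)/(-6) + 124*(-102) - 49/(-6)*(-102)) = -18 + 1/(-12524 - (-4949)*(-1)/6 - 12648 - 49*(-⅙)*(-102)) = -18 + 1/(-12524 - 101*49/6 - 12648 + (49/6)*(-102)) = -18 + 1/(-12524 - 4949/6 - 12648 - 833) = -18 + 1/(-160979/6) = -18 - 6/160979 = -2897628/160979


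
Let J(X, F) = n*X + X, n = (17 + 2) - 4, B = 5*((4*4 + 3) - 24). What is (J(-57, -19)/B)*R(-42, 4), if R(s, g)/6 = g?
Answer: 21888/25 ≈ 875.52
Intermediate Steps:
R(s, g) = 6*g
B = -25 (B = 5*((16 + 3) - 24) = 5*(19 - 24) = 5*(-5) = -25)
n = 15 (n = 19 - 4 = 15)
J(X, F) = 16*X (J(X, F) = 15*X + X = 16*X)
(J(-57, -19)/B)*R(-42, 4) = ((16*(-57))/(-25))*(6*4) = -912*(-1/25)*24 = (912/25)*24 = 21888/25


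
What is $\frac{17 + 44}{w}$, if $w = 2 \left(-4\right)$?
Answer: $- \frac{61}{8} \approx -7.625$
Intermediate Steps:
$w = -8$
$\frac{17 + 44}{w} = \frac{17 + 44}{-8} = \left(- \frac{1}{8}\right) 61 = - \frac{61}{8}$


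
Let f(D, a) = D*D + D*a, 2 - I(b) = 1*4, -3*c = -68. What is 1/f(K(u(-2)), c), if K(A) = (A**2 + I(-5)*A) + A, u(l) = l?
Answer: 1/172 ≈ 0.0058140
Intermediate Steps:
c = 68/3 (c = -1/3*(-68) = 68/3 ≈ 22.667)
I(b) = -2 (I(b) = 2 - 4 = -2)
K(A) = A**2 - A (K(A) = (A**2 - 2*A) + A = A**2 - A)
f(D, a) = D**2 + D*a
1/f(K(u(-2)), c) = 1/((-2*(-1 - 2))*(-2*(-1 - 2) + 68/3)) = 1/((-2*(-3))*(-2*(-3) + 68/3)) = 1/(6*(6 + 68/3)) = 1/(6*(86/3)) = 1/172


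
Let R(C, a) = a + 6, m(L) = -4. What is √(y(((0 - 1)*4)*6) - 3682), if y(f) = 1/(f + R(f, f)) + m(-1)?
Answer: I*√6502146/42 ≈ 60.713*I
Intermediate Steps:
R(C, a) = 6 + a
y(f) = -4 + 1/(6 + 2*f) (y(f) = 1/(f + (6 + f)) - 4 = 1/(6 + 2*f) - 4 = -4 + 1/(6 + 2*f))
√(y(((0 - 1)*4)*6) - 3682) = √((-23 - 8*(0 - 1)*4*6)/(2*(3 + ((0 - 1)*4)*6)) - 3682) = √((-23 - 8*(-1*4)*6)/(2*(3 - 1*4*6)) - 3682) = √((-23 - (-32)*6)/(2*(3 - 4*6)) - 3682) = √((-23 - 8*(-24))/(2*(3 - 24)) - 3682) = √((½)*(-23 + 192)/(-21) - 3682) = √((½)*(-1/21)*169 - 3682) = √(-169/42 - 3682) = √(-154813/42) = I*√6502146/42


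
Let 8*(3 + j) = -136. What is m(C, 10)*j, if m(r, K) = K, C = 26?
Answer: -200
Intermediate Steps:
j = -20 (j = -3 + (⅛)*(-136) = -3 - 17 = -20)
m(C, 10)*j = 10*(-20) = -200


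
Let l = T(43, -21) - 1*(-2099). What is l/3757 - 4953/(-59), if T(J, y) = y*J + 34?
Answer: 18680991/221663 ≈ 84.276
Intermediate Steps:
T(J, y) = 34 + J*y (T(J, y) = J*y + 34 = 34 + J*y)
l = 1230 (l = (34 + 43*(-21)) - 1*(-2099) = (34 - 903) + 2099 = -869 + 2099 = 1230)
l/3757 - 4953/(-59) = 1230/3757 - 4953/(-59) = 1230*(1/3757) - 4953*(-1/59) = 1230/3757 + 4953/59 = 18680991/221663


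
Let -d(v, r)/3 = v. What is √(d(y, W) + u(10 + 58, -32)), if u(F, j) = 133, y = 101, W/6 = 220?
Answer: I*√170 ≈ 13.038*I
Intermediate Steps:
W = 1320 (W = 6*220 = 1320)
d(v, r) = -3*v
√(d(y, W) + u(10 + 58, -32)) = √(-3*101 + 133) = √(-303 + 133) = √(-170) = I*√170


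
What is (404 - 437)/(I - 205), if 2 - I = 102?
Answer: 33/305 ≈ 0.10820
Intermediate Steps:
I = -100 (I = 2 - 1*102 = 2 - 102 = -100)
(404 - 437)/(I - 205) = (404 - 437)/(-100 - 205) = -33/(-305) = -33*(-1/305) = 33/305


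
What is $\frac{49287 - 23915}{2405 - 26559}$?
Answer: $- \frac{12686}{12077} \approx -1.0504$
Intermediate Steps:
$\frac{49287 - 23915}{2405 - 26559} = \frac{25372}{-24154} = 25372 \left(- \frac{1}{24154}\right) = - \frac{12686}{12077}$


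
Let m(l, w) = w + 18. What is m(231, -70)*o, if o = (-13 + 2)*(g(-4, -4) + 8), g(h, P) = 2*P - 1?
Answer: -572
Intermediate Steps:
g(h, P) = -1 + 2*P
m(l, w) = 18 + w
o = 11 (o = (-13 + 2)*((-1 + 2*(-4)) + 8) = -11*((-1 - 8) + 8) = -11*(-9 + 8) = -11*(-1) = 11)
m(231, -70)*o = (18 - 70)*11 = -52*11 = -572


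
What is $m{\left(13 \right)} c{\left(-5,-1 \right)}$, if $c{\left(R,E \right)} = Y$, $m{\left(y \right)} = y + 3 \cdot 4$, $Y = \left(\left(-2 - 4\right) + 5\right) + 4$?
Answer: $75$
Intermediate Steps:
$Y = 3$ ($Y = \left(\left(-2 - 4\right) + 5\right) + 4 = \left(-6 + 5\right) + 4 = -1 + 4 = 3$)
$m{\left(y \right)} = 12 + y$ ($m{\left(y \right)} = y + 12 = 12 + y$)
$c{\left(R,E \right)} = 3$
$m{\left(13 \right)} c{\left(-5,-1 \right)} = \left(12 + 13\right) 3 = 25 \cdot 3 = 75$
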